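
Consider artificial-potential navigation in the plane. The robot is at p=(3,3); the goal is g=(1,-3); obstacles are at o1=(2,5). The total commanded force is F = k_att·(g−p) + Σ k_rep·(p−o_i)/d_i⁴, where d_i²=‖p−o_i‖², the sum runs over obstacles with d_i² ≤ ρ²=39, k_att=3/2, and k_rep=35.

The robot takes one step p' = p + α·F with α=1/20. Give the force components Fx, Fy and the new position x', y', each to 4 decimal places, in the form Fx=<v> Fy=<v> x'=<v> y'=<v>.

Fx=-1.6000 Fy=-11.8000 x'=2.9200 y'=2.4100

F_att = 3/2·(g−p) = 3/2·(-2,-6) = (-3.0000,-9.0000)
o1: d²=5 ≤ ρ²=39; F_rep = 35·(1,-2)/5² = (1.4000,-2.8000)
F = F_att + ΣF_rep = (-1.6000,-11.8000)
p' = p + 1/20·F = (2.9200,2.4100)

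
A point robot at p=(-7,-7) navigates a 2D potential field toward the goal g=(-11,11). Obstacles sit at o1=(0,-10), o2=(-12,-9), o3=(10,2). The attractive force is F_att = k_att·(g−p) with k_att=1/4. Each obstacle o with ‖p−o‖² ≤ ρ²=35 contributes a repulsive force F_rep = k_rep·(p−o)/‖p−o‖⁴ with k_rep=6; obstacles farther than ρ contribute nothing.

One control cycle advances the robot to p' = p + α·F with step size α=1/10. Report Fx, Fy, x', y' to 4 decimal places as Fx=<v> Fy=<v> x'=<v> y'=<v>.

F_att = 1/4·(g−p) = 1/4·(-4,18) = (-1.0000,4.5000)
o1: d²=58 > ρ²=35 → inactive
o2: d²=29 ≤ ρ²=35; F_rep = 6·(5,2)/29² = (0.0357,0.0143)
o3: d²=370 > ρ²=35 → inactive
F = F_att + ΣF_rep = (-0.9643,4.5143)
p' = p + 1/10·F = (-7.0964,-6.5486)

Fx=-0.9643 Fy=4.5143 x'=-7.0964 y'=-6.5486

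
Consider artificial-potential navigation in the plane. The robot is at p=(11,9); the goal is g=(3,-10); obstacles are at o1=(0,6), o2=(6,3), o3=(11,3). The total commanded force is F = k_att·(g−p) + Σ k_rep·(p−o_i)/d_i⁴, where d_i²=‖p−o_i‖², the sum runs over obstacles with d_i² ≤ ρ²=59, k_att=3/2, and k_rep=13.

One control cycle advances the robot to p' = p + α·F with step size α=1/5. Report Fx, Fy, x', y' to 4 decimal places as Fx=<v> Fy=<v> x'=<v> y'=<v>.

Fx=-12.0000 Fy=-28.4398 x'=8.6000 y'=3.3120

F_att = 3/2·(g−p) = 3/2·(-8,-19) = (-12.0000,-28.5000)
o1: d²=130 > ρ²=59 → inactive
o2: d²=61 > ρ²=59 → inactive
o3: d²=36 ≤ ρ²=59; F_rep = 13·(0,6)/36² = (0.0000,0.0602)
F = F_att + ΣF_rep = (-12.0000,-28.4398)
p' = p + 1/5·F = (8.6000,3.3120)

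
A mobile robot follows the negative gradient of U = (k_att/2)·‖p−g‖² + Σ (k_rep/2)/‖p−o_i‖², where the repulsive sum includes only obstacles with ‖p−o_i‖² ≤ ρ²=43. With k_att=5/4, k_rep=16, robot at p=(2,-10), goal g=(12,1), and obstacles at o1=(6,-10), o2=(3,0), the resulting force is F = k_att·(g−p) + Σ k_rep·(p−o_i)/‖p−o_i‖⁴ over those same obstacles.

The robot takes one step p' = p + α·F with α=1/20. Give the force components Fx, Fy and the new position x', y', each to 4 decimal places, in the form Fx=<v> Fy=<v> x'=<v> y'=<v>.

F_att = 5/4·(g−p) = 5/4·(10,11) = (12.5000,13.7500)
o1: d²=16 ≤ ρ²=43; F_rep = 16·(-4,0)/16² = (-0.2500,0.0000)
o2: d²=101 > ρ²=43 → inactive
F = F_att + ΣF_rep = (12.2500,13.7500)
p' = p + 1/20·F = (2.6125,-9.3125)

Fx=12.2500 Fy=13.7500 x'=2.6125 y'=-9.3125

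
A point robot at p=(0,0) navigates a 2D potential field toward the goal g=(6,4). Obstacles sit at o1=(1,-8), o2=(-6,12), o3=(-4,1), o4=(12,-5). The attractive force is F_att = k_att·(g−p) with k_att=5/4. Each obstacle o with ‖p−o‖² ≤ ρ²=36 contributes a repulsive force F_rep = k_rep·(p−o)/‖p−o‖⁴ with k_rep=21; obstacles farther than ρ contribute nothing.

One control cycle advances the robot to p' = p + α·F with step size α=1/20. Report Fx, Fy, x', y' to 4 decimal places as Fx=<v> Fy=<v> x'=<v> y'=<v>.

F_att = 5/4·(g−p) = 5/4·(6,4) = (7.5000,5.0000)
o1: d²=65 > ρ²=36 → inactive
o2: d²=180 > ρ²=36 → inactive
o3: d²=17 ≤ ρ²=36; F_rep = 21·(4,-1)/17² = (0.2907,-0.0727)
o4: d²=169 > ρ²=36 → inactive
F = F_att + ΣF_rep = (7.7907,4.9273)
p' = p + 1/20·F = (0.3895,0.2464)

Fx=7.7907 Fy=4.9273 x'=0.3895 y'=0.2464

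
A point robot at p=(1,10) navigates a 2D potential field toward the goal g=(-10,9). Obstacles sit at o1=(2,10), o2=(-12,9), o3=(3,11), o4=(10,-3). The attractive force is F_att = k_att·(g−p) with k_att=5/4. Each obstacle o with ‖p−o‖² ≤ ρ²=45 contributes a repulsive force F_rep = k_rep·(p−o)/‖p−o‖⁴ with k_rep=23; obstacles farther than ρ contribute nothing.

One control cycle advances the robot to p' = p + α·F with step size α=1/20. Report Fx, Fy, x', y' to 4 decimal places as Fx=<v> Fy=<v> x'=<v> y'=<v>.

Fx=-38.5900 Fy=-2.1700 x'=-0.9295 y'=9.8915

F_att = 5/4·(g−p) = 5/4·(-11,-1) = (-13.7500,-1.2500)
o1: d²=1 ≤ ρ²=45; F_rep = 23·(-1,0)/1² = (-23.0000,0.0000)
o2: d²=170 > ρ²=45 → inactive
o3: d²=5 ≤ ρ²=45; F_rep = 23·(-2,-1)/5² = (-1.8400,-0.9200)
o4: d²=250 > ρ²=45 → inactive
F = F_att + ΣF_rep = (-38.5900,-2.1700)
p' = p + 1/20·F = (-0.9295,9.8915)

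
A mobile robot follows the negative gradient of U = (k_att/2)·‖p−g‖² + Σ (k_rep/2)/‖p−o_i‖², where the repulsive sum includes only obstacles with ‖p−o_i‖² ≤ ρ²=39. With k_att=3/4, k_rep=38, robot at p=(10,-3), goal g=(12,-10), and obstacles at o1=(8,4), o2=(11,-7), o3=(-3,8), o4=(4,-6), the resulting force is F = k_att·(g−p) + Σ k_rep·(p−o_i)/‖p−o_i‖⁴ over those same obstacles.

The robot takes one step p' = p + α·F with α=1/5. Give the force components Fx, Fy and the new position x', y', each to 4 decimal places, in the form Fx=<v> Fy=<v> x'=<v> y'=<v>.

Fx=1.3685 Fy=-4.7240 x'=10.2737 y'=-3.9448

F_att = 3/4·(g−p) = 3/4·(2,-7) = (1.5000,-5.2500)
o1: d²=53 > ρ²=39 → inactive
o2: d²=17 ≤ ρ²=39; F_rep = 38·(-1,4)/17² = (-0.1315,0.5260)
o3: d²=290 > ρ²=39 → inactive
o4: d²=45 > ρ²=39 → inactive
F = F_att + ΣF_rep = (1.3685,-4.7240)
p' = p + 1/5·F = (10.2737,-3.9448)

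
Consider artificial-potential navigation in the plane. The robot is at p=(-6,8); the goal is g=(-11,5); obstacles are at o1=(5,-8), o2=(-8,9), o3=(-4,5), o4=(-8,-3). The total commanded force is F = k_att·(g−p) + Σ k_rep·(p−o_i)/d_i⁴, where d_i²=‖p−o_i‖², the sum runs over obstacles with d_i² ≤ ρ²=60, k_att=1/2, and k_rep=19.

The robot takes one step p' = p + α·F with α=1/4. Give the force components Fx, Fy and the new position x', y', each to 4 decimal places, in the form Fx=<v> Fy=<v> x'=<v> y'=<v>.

Fx=-1.2049 Fy=-1.9227 x'=-6.3012 y'=7.5193

F_att = 1/2·(g−p) = 1/2·(-5,-3) = (-2.5000,-1.5000)
o1: d²=377 > ρ²=60 → inactive
o2: d²=5 ≤ ρ²=60; F_rep = 19·(2,-1)/5² = (1.5200,-0.7600)
o3: d²=13 ≤ ρ²=60; F_rep = 19·(-2,3)/13² = (-0.2249,0.3373)
o4: d²=125 > ρ²=60 → inactive
F = F_att + ΣF_rep = (-1.2049,-1.9227)
p' = p + 1/4·F = (-6.3012,7.5193)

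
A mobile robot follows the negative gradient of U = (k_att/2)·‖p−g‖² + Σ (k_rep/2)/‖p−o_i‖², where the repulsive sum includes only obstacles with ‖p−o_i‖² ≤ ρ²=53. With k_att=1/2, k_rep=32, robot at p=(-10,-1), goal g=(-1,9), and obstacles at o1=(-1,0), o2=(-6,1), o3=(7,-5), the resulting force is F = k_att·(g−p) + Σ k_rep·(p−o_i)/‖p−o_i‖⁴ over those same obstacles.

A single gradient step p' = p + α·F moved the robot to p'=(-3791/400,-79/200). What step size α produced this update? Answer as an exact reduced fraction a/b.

F_att = 1/2·(g−p) = 1/2·(9,10) = (4.5000,5.0000)
o1: d²=82 > ρ²=53 → inactive
o2: d²=20 ≤ ρ²=53; F_rep = 32·(-4,-2)/20² = (-0.3200,-0.1600)
o3: d²=305 > ρ²=53 → inactive
F = F_att + ΣF_rep = (4.1800,4.8400)
Δp = p'−p = (0.5225,0.6050); α = Δx/Fx = (209/400) / (209/50) = 1/8
check: Δy/Fy = (121/200) / (121/25) = 1/8 ✓

α = 1/8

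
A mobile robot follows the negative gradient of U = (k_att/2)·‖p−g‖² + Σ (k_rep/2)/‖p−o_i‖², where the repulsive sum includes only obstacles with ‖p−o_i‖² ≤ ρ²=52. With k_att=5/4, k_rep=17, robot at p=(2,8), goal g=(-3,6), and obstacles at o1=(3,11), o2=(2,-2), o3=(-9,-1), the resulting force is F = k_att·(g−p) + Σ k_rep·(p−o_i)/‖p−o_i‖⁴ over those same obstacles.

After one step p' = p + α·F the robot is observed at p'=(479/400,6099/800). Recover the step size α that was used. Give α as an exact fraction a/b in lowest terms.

F_att = 5/4·(g−p) = 5/4·(-5,-2) = (-6.2500,-2.5000)
o1: d²=10 ≤ ρ²=52; F_rep = 17·(-1,-3)/10² = (-0.1700,-0.5100)
o2: d²=100 > ρ²=52 → inactive
o3: d²=202 > ρ²=52 → inactive
F = F_att + ΣF_rep = (-6.4200,-3.0100)
Δp = p'−p = (-0.8025,-0.3762); α = Δx/Fx = (-321/400) / (-321/50) = 1/8
check: Δy/Fy = (-301/800) / (-301/100) = 1/8 ✓

α = 1/8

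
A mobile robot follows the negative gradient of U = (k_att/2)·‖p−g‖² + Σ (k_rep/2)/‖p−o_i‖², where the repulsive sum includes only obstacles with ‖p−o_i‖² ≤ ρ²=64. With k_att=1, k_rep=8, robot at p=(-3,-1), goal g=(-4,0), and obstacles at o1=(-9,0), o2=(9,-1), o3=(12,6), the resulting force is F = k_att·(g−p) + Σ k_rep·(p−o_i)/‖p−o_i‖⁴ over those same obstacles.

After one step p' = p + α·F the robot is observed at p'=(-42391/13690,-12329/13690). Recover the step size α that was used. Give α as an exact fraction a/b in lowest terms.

F_att = 1·(g−p) = 1·(-1,1) = (-1.0000,1.0000)
o1: d²=37 ≤ ρ²=64; F_rep = 8·(6,-1)/37² = (0.0351,-0.0058)
o2: d²=144 > ρ²=64 → inactive
o3: d²=274 > ρ²=64 → inactive
F = F_att + ΣF_rep = (-0.9649,0.9942)
Δp = p'−p = (-0.0965,0.0994); α = Δx/Fx = (-1321/13690) / (-1321/1369) = 1/10
check: Δy/Fy = (1361/13690) / (1361/1369) = 1/10 ✓

α = 1/10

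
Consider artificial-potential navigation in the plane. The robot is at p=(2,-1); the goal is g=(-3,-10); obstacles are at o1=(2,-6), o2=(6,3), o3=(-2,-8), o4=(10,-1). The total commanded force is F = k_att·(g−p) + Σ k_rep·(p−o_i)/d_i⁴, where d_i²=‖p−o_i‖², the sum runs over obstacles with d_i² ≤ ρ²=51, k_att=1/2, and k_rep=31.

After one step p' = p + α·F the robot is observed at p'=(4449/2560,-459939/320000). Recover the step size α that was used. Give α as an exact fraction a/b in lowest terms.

α = 1/10

F_att = 1/2·(g−p) = 1/2·(-5,-9) = (-2.5000,-4.5000)
o1: d²=25 ≤ ρ²=51; F_rep = 31·(0,5)/25² = (0.0000,0.2480)
o2: d²=32 ≤ ρ²=51; F_rep = 31·(-4,-4)/32² = (-0.1211,-0.1211)
o3: d²=65 > ρ²=51 → inactive
o4: d²=64 > ρ²=51 → inactive
F = F_att + ΣF_rep = (-2.6211,-4.3731)
Δp = p'−p = (-0.2621,-0.4373); α = Δx/Fx = (-671/2560) / (-671/256) = 1/10
check: Δy/Fy = (-139939/320000) / (-139939/32000) = 1/10 ✓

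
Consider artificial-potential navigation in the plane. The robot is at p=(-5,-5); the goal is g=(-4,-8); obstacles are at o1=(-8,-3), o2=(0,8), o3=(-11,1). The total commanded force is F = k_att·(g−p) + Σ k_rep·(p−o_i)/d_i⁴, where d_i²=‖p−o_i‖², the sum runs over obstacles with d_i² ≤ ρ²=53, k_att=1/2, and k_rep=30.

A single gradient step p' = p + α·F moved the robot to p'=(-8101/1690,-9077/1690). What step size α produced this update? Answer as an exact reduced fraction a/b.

F_att = 1/2·(g−p) = 1/2·(1,-3) = (0.5000,-1.5000)
o1: d²=13 ≤ ρ²=53; F_rep = 30·(3,-2)/13² = (0.5325,-0.3550)
o2: d²=194 > ρ²=53 → inactive
o3: d²=72 > ρ²=53 → inactive
F = F_att + ΣF_rep = (1.0325,-1.8550)
Δp = p'−p = (0.2065,-0.3710); α = Δx/Fx = (349/1690) / (349/338) = 1/5
check: Δy/Fy = (-627/1690) / (-627/338) = 1/5 ✓

α = 1/5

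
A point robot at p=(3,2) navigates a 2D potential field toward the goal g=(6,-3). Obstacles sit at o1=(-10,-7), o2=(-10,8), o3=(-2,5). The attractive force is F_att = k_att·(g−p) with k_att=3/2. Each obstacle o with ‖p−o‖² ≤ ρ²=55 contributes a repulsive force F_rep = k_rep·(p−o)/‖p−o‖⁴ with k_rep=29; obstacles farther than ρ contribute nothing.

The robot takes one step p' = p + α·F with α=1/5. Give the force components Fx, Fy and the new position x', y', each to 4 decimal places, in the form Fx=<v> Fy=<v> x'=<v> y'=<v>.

Fx=4.6254 Fy=-7.5753 x'=3.9251 y'=0.4849

F_att = 3/2·(g−p) = 3/2·(3,-5) = (4.5000,-7.5000)
o1: d²=250 > ρ²=55 → inactive
o2: d²=205 > ρ²=55 → inactive
o3: d²=34 ≤ ρ²=55; F_rep = 29·(5,-3)/34² = (0.1254,-0.0753)
F = F_att + ΣF_rep = (4.6254,-7.5753)
p' = p + 1/5·F = (3.9251,0.4849)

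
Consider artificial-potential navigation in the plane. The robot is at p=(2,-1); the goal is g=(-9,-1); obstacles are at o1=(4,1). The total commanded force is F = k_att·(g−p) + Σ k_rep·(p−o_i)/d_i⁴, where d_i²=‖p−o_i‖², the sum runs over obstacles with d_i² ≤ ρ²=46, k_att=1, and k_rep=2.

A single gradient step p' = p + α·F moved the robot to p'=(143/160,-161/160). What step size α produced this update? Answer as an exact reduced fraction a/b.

F_att = 1·(g−p) = 1·(-11,0) = (-11.0000,0.0000)
o1: d²=8 ≤ ρ²=46; F_rep = 2·(-2,-2)/8² = (-0.0625,-0.0625)
F = F_att + ΣF_rep = (-11.0625,-0.0625)
Δp = p'−p = (-1.1062,-0.0063); α = Δx/Fx = (-177/160) / (-177/16) = 1/10
check: Δy/Fy = (-1/160) / (-1/16) = 1/10 ✓

α = 1/10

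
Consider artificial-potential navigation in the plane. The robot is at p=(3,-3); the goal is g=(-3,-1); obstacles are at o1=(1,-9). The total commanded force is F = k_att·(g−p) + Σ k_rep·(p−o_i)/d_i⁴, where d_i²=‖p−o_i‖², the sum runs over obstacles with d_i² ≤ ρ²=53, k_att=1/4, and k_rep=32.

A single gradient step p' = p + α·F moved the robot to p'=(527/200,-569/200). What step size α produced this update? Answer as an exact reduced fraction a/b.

F_att = 1/4·(g−p) = 1/4·(-6,2) = (-1.5000,0.5000)
o1: d²=40 ≤ ρ²=53; F_rep = 32·(2,6)/40² = (0.0400,0.1200)
F = F_att + ΣF_rep = (-1.4600,0.6200)
Δp = p'−p = (-0.3650,0.1550); α = Δx/Fx = (-73/200) / (-73/50) = 1/4
check: Δy/Fy = (31/200) / (31/50) = 1/4 ✓

α = 1/4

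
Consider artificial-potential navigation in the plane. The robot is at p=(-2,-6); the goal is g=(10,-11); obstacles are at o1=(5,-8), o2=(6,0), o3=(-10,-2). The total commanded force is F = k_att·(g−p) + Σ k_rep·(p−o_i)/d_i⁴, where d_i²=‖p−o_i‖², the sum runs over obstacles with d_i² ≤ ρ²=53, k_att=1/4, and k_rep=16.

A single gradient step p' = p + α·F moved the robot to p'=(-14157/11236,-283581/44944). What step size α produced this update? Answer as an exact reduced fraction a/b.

F_att = 1/4·(g−p) = 1/4·(12,-5) = (3.0000,-1.2500)
o1: d²=53 ≤ ρ²=53; F_rep = 16·(-7,2)/53² = (-0.0399,0.0114)
o2: d²=100 > ρ²=53 → inactive
o3: d²=80 > ρ²=53 → inactive
F = F_att + ΣF_rep = (2.9601,-1.2386)
Δp = p'−p = (0.7400,-0.3097); α = Δx/Fx = (8315/11236) / (8315/2809) = 1/4
check: Δy/Fy = (-13917/44944) / (-13917/11236) = 1/4 ✓

α = 1/4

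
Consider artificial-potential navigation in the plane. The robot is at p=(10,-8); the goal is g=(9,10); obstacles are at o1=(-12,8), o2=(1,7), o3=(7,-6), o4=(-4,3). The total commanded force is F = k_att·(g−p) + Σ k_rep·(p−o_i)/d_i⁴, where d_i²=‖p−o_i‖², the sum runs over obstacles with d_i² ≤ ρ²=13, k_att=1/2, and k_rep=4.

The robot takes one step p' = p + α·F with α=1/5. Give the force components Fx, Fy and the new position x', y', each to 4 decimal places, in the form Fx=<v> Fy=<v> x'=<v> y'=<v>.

F_att = 1/2·(g−p) = 1/2·(-1,18) = (-0.5000,9.0000)
o1: d²=740 > ρ²=13 → inactive
o2: d²=306 > ρ²=13 → inactive
o3: d²=13 ≤ ρ²=13; F_rep = 4·(3,-2)/13² = (0.0710,-0.0473)
o4: d²=317 > ρ²=13 → inactive
F = F_att + ΣF_rep = (-0.4290,8.9527)
p' = p + 1/5·F = (9.9142,-6.2095)

Fx=-0.4290 Fy=8.9527 x'=9.9142 y'=-6.2095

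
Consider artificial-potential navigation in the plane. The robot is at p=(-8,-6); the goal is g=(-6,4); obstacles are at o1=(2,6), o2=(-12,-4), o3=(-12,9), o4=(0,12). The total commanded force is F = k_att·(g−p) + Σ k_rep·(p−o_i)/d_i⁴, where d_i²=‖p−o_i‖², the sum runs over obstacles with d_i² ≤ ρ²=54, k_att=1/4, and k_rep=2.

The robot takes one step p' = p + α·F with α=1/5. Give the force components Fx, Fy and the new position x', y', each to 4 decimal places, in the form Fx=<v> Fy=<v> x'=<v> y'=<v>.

Fx=0.5200 Fy=2.4900 x'=-7.8960 y'=-5.5020

F_att = 1/4·(g−p) = 1/4·(2,10) = (0.5000,2.5000)
o1: d²=244 > ρ²=54 → inactive
o2: d²=20 ≤ ρ²=54; F_rep = 2·(4,-2)/20² = (0.0200,-0.0100)
o3: d²=241 > ρ²=54 → inactive
o4: d²=388 > ρ²=54 → inactive
F = F_att + ΣF_rep = (0.5200,2.4900)
p' = p + 1/5·F = (-7.8960,-5.5020)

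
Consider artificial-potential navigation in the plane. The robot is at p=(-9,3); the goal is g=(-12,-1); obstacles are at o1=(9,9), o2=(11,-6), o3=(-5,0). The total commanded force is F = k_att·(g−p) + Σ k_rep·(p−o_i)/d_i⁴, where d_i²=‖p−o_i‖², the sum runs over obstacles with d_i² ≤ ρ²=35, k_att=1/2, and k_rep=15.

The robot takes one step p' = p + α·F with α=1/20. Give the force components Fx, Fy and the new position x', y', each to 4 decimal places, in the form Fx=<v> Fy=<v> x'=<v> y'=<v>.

F_att = 1/2·(g−p) = 1/2·(-3,-4) = (-1.5000,-2.0000)
o1: d²=360 > ρ²=35 → inactive
o2: d²=481 > ρ²=35 → inactive
o3: d²=25 ≤ ρ²=35; F_rep = 15·(-4,3)/25² = (-0.0960,0.0720)
F = F_att + ΣF_rep = (-1.5960,-1.9280)
p' = p + 1/20·F = (-9.0798,2.9036)

Fx=-1.5960 Fy=-1.9280 x'=-9.0798 y'=2.9036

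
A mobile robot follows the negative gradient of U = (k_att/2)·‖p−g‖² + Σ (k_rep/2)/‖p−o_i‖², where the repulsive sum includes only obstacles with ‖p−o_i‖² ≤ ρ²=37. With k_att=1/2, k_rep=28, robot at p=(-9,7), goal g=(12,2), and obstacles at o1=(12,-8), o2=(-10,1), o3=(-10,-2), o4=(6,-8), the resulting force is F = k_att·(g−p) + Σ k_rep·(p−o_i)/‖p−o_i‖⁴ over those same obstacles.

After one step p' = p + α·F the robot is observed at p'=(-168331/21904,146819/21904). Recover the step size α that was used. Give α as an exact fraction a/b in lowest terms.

F_att = 1/2·(g−p) = 1/2·(21,-5) = (10.5000,-2.5000)
o1: d²=666 > ρ²=37 → inactive
o2: d²=37 ≤ ρ²=37; F_rep = 28·(1,6)/37² = (0.0205,0.1227)
o3: d²=82 > ρ²=37 → inactive
o4: d²=450 > ρ²=37 → inactive
F = F_att + ΣF_rep = (10.5205,-2.3773)
Δp = p'−p = (1.3151,-0.2972); α = Δx/Fx = (28805/21904) / (28805/2738) = 1/8
check: Δy/Fy = (-6509/21904) / (-6509/2738) = 1/8 ✓

α = 1/8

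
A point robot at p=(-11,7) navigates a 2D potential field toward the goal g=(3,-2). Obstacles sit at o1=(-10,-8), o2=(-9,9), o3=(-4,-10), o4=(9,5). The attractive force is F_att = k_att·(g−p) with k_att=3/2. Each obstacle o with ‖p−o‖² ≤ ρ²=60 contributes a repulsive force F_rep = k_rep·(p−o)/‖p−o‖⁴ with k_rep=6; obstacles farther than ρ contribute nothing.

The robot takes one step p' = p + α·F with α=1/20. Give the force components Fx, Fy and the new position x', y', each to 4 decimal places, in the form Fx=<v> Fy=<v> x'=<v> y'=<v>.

Fx=20.8125 Fy=-13.6875 x'=-9.9594 y'=6.3156

F_att = 3/2·(g−p) = 3/2·(14,-9) = (21.0000,-13.5000)
o1: d²=226 > ρ²=60 → inactive
o2: d²=8 ≤ ρ²=60; F_rep = 6·(-2,-2)/8² = (-0.1875,-0.1875)
o3: d²=338 > ρ²=60 → inactive
o4: d²=404 > ρ²=60 → inactive
F = F_att + ΣF_rep = (20.8125,-13.6875)
p' = p + 1/20·F = (-9.9594,6.3156)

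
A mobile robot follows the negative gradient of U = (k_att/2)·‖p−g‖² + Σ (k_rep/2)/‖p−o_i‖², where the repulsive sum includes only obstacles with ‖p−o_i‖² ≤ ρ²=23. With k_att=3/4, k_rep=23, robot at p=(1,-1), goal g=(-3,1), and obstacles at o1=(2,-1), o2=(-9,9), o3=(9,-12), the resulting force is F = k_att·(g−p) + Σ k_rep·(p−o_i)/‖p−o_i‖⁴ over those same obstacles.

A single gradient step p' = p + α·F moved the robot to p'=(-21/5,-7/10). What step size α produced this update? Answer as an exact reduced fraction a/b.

F_att = 3/4·(g−p) = 3/4·(-4,2) = (-3.0000,1.5000)
o1: d²=1 ≤ ρ²=23; F_rep = 23·(-1,0)/1² = (-23.0000,0.0000)
o2: d²=200 > ρ²=23 → inactive
o3: d²=185 > ρ²=23 → inactive
F = F_att + ΣF_rep = (-26.0000,1.5000)
Δp = p'−p = (-5.2000,0.3000); α = Δx/Fx = (-26/5) / (-26) = 1/5
check: Δy/Fy = (3/10) / (3/2) = 1/5 ✓

α = 1/5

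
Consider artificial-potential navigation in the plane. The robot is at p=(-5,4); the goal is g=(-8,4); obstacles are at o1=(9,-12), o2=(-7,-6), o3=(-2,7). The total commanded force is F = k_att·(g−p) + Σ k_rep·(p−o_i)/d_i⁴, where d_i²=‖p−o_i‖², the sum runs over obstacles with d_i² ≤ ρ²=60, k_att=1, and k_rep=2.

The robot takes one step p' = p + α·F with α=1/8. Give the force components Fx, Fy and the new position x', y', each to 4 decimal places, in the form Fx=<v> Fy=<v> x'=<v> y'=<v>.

F_att = 1·(g−p) = 1·(-3,0) = (-3.0000,0.0000)
o1: d²=452 > ρ²=60 → inactive
o2: d²=104 > ρ²=60 → inactive
o3: d²=18 ≤ ρ²=60; F_rep = 2·(-3,-3)/18² = (-0.0185,-0.0185)
F = F_att + ΣF_rep = (-3.0185,-0.0185)
p' = p + 1/8·F = (-5.3773,3.9977)

Fx=-3.0185 Fy=-0.0185 x'=-5.3773 y'=3.9977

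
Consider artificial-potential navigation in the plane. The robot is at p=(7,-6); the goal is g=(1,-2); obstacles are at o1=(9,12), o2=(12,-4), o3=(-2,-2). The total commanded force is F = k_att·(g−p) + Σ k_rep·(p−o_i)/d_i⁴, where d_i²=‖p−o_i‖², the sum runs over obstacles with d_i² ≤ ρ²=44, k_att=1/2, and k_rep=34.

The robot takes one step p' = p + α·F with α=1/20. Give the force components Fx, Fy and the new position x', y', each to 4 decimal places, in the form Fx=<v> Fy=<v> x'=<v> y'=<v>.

Fx=-3.2021 Fy=1.9191 x'=6.8399 y'=-5.9040

F_att = 1/2·(g−p) = 1/2·(-6,4) = (-3.0000,2.0000)
o1: d²=328 > ρ²=44 → inactive
o2: d²=29 ≤ ρ²=44; F_rep = 34·(-5,-2)/29² = (-0.2021,-0.0809)
o3: d²=97 > ρ²=44 → inactive
F = F_att + ΣF_rep = (-3.2021,1.9191)
p' = p + 1/20·F = (6.8399,-5.9040)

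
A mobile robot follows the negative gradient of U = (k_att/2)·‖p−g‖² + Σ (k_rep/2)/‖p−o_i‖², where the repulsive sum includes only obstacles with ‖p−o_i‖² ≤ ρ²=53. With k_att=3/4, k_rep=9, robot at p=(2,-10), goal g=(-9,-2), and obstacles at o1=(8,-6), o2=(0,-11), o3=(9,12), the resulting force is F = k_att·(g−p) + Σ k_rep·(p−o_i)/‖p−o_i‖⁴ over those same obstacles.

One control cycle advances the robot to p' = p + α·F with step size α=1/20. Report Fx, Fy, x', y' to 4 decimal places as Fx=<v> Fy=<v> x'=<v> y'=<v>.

F_att = 3/4·(g−p) = 3/4·(-11,8) = (-8.2500,6.0000)
o1: d²=52 ≤ ρ²=53; F_rep = 9·(-6,-4)/52² = (-0.0200,-0.0133)
o2: d²=5 ≤ ρ²=53; F_rep = 9·(2,1)/5² = (0.7200,0.3600)
o3: d²=533 > ρ²=53 → inactive
F = F_att + ΣF_rep = (-7.5500,6.3467)
p' = p + 1/20·F = (1.6225,-9.6827)

Fx=-7.5500 Fy=6.3467 x'=1.6225 y'=-9.6827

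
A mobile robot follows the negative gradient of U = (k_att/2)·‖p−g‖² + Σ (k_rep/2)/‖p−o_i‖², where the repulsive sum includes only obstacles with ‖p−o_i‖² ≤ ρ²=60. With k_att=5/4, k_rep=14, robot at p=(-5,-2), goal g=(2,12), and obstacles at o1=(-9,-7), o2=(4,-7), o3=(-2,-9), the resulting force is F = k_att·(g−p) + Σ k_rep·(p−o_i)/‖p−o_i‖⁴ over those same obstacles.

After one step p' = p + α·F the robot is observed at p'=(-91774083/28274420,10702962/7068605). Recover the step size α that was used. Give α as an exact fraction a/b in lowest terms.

α = 1/5

F_att = 5/4·(g−p) = 5/4·(7,14) = (8.7500,17.5000)
o1: d²=41 ≤ ρ²=60; F_rep = 14·(4,5)/41² = (0.0333,0.0416)
o2: d²=106 > ρ²=60 → inactive
o3: d²=58 ≤ ρ²=60; F_rep = 14·(-3,7)/58² = (-0.0125,0.0291)
F = F_att + ΣF_rep = (8.7708,17.5708)
Δp = p'−p = (1.7542,3.5142); α = Δx/Fx = (49598017/28274420) / (49598017/5654884) = 1/5
check: Δy/Fy = (24840172/7068605) / (24840172/1413721) = 1/5 ✓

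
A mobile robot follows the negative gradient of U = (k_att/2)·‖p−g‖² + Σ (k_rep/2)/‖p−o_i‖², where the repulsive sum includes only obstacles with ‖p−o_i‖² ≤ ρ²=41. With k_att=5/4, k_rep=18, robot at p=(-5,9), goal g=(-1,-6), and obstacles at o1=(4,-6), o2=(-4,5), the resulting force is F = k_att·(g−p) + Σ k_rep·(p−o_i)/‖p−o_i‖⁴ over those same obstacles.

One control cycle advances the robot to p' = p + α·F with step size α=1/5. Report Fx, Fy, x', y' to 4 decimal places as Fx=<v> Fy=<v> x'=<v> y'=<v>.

Fx=4.9377 Fy=-18.5009 x'=-4.0125 y'=5.2998

F_att = 5/4·(g−p) = 5/4·(4,-15) = (5.0000,-18.7500)
o1: d²=306 > ρ²=41 → inactive
o2: d²=17 ≤ ρ²=41; F_rep = 18·(-1,4)/17² = (-0.0623,0.2491)
F = F_att + ΣF_rep = (4.9377,-18.5009)
p' = p + 1/5·F = (-4.0125,5.2998)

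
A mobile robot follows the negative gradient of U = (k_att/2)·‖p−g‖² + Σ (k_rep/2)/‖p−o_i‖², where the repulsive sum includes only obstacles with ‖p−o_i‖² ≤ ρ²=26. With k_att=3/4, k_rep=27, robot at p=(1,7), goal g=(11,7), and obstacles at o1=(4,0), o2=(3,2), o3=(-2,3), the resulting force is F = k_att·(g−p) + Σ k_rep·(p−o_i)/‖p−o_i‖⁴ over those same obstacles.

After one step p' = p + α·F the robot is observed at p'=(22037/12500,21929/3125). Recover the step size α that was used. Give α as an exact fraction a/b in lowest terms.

α = 1/10

F_att = 3/4·(g−p) = 3/4·(10,0) = (7.5000,0.0000)
o1: d²=58 > ρ²=26 → inactive
o2: d²=29 > ρ²=26 → inactive
o3: d²=25 ≤ ρ²=26; F_rep = 27·(3,4)/25² = (0.1296,0.1728)
F = F_att + ΣF_rep = (7.6296,0.1728)
Δp = p'−p = (0.7630,0.0173); α = Δx/Fx = (9537/12500) / (9537/1250) = 1/10
check: Δy/Fy = (54/3125) / (108/625) = 1/10 ✓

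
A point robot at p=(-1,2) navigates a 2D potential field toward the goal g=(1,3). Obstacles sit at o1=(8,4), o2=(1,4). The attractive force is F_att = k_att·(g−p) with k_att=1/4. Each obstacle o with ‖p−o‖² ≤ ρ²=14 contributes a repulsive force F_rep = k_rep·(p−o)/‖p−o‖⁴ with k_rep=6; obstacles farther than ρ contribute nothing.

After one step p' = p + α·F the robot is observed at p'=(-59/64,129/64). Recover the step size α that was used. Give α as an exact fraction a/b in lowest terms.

α = 1/4

F_att = 1/4·(g−p) = 1/4·(2,1) = (0.5000,0.2500)
o1: d²=85 > ρ²=14 → inactive
o2: d²=8 ≤ ρ²=14; F_rep = 6·(-2,-2)/8² = (-0.1875,-0.1875)
F = F_att + ΣF_rep = (0.3125,0.0625)
Δp = p'−p = (0.0781,0.0156); α = Δx/Fx = (5/64) / (5/16) = 1/4
check: Δy/Fy = (1/64) / (1/16) = 1/4 ✓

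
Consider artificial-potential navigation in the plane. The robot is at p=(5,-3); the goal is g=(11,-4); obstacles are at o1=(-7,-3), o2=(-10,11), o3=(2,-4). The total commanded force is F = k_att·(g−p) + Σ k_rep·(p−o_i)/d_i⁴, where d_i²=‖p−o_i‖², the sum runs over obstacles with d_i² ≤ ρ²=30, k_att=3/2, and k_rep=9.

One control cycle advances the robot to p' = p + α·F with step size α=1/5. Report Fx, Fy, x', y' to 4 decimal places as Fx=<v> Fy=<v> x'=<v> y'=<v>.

Fx=9.2700 Fy=-1.4100 x'=6.8540 y'=-3.2820

F_att = 3/2·(g−p) = 3/2·(6,-1) = (9.0000,-1.5000)
o1: d²=144 > ρ²=30 → inactive
o2: d²=421 > ρ²=30 → inactive
o3: d²=10 ≤ ρ²=30; F_rep = 9·(3,1)/10² = (0.2700,0.0900)
F = F_att + ΣF_rep = (9.2700,-1.4100)
p' = p + 1/5·F = (6.8540,-3.2820)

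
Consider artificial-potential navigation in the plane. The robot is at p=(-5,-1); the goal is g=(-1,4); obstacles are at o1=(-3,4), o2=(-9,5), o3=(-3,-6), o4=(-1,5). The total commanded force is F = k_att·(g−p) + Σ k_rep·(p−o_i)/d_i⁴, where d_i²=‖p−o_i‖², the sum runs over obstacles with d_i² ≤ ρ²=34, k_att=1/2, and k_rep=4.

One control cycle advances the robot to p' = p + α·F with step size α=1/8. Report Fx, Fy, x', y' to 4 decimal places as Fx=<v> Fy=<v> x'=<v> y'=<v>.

Fx=1.9810 Fy=2.5000 x'=-4.7524 y'=-0.6875

F_att = 1/2·(g−p) = 1/2·(4,5) = (2.0000,2.5000)
o1: d²=29 ≤ ρ²=34; F_rep = 4·(-2,-5)/29² = (-0.0095,-0.0238)
o2: d²=52 > ρ²=34 → inactive
o3: d²=29 ≤ ρ²=34; F_rep = 4·(-2,5)/29² = (-0.0095,0.0238)
o4: d²=52 > ρ²=34 → inactive
F = F_att + ΣF_rep = (1.9810,2.5000)
p' = p + 1/8·F = (-4.7524,-0.6875)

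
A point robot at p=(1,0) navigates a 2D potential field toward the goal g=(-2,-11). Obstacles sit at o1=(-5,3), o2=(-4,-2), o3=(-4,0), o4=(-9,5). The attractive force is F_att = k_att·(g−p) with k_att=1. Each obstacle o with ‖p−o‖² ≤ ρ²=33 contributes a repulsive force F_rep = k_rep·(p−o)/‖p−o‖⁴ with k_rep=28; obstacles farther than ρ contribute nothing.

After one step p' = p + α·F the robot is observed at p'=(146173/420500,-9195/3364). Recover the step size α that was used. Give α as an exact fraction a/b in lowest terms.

F_att = 1·(g−p) = 1·(-3,-11) = (-3.0000,-11.0000)
o1: d²=45 > ρ²=33 → inactive
o2: d²=29 ≤ ρ²=33; F_rep = 28·(5,2)/29² = (0.1665,0.0666)
o3: d²=25 ≤ ρ²=33; F_rep = 28·(5,0)/25² = (0.2240,0.0000)
o4: d²=125 > ρ²=33 → inactive
F = F_att + ΣF_rep = (-2.6095,-10.9334)
Δp = p'−p = (-0.6524,-2.7334); α = Δx/Fx = (-274327/420500) / (-274327/105125) = 1/4
check: Δy/Fy = (-9195/3364) / (-9195/841) = 1/4 ✓

α = 1/4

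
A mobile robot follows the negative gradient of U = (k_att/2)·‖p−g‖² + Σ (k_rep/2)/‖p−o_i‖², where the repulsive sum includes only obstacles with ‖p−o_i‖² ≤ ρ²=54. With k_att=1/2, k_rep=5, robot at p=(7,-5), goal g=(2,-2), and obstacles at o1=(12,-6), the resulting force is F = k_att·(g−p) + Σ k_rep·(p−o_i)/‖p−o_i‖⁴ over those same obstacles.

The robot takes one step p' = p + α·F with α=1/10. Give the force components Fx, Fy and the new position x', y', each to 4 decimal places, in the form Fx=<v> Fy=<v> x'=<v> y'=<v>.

F_att = 1/2·(g−p) = 1/2·(-5,3) = (-2.5000,1.5000)
o1: d²=26 ≤ ρ²=54; F_rep = 5·(-5,1)/26² = (-0.0370,0.0074)
F = F_att + ΣF_rep = (-2.5370,1.5074)
p' = p + 1/10·F = (6.7463,-4.8493)

Fx=-2.5370 Fy=1.5074 x'=6.7463 y'=-4.8493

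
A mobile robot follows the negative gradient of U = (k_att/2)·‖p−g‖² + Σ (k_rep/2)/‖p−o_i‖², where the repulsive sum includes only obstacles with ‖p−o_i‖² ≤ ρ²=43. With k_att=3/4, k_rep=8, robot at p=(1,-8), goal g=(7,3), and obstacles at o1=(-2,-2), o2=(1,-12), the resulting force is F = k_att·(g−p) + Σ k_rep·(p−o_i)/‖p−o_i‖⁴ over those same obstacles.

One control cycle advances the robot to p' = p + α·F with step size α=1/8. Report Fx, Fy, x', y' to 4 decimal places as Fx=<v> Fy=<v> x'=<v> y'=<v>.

Fx=4.5000 Fy=8.3750 x'=1.5625 y'=-6.9531

F_att = 3/4·(g−p) = 3/4·(6,11) = (4.5000,8.2500)
o1: d²=45 > ρ²=43 → inactive
o2: d²=16 ≤ ρ²=43; F_rep = 8·(0,4)/16² = (0.0000,0.1250)
F = F_att + ΣF_rep = (4.5000,8.3750)
p' = p + 1/8·F = (1.5625,-6.9531)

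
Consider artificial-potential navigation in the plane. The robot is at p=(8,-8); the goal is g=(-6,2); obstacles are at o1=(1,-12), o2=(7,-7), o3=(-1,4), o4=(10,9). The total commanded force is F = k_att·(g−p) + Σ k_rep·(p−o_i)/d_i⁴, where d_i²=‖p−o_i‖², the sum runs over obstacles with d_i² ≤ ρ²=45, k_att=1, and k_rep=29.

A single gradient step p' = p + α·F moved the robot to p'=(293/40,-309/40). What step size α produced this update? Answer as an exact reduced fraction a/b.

α = 1/10

F_att = 1·(g−p) = 1·(-14,10) = (-14.0000,10.0000)
o1: d²=65 > ρ²=45 → inactive
o2: d²=2 ≤ ρ²=45; F_rep = 29·(1,-1)/2² = (7.2500,-7.2500)
o3: d²=225 > ρ²=45 → inactive
o4: d²=293 > ρ²=45 → inactive
F = F_att + ΣF_rep = (-6.7500,2.7500)
Δp = p'−p = (-0.6750,0.2750); α = Δx/Fx = (-27/40) / (-27/4) = 1/10
check: Δy/Fy = (11/40) / (11/4) = 1/10 ✓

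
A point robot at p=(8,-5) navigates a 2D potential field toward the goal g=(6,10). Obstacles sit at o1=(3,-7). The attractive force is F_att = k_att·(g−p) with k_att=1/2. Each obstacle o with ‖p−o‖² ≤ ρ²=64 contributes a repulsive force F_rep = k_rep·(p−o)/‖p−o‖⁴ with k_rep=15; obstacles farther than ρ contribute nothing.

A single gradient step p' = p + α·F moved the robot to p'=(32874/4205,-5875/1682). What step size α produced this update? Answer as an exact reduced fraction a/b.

α = 1/5

F_att = 1/2·(g−p) = 1/2·(-2,15) = (-1.0000,7.5000)
o1: d²=29 ≤ ρ²=64; F_rep = 15·(5,2)/29² = (0.0892,0.0357)
F = F_att + ΣF_rep = (-0.9108,7.5357)
Δp = p'−p = (-0.1822,1.5071); α = Δx/Fx = (-766/4205) / (-766/841) = 1/5
check: Δy/Fy = (2535/1682) / (12675/1682) = 1/5 ✓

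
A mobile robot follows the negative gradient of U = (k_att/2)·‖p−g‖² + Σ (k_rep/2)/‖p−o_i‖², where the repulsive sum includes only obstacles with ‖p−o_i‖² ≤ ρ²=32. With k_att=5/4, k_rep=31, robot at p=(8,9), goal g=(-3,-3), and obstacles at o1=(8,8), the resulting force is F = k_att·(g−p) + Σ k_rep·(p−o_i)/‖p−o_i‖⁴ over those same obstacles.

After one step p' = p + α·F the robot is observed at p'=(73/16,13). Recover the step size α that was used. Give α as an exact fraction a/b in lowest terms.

F_att = 5/4·(g−p) = 5/4·(-11,-12) = (-13.7500,-15.0000)
o1: d²=1 ≤ ρ²=32; F_rep = 31·(0,1)/1² = (0.0000,31.0000)
F = F_att + ΣF_rep = (-13.7500,16.0000)
Δp = p'−p = (-3.4375,4.0000); α = Δx/Fx = (-55/16) / (-55/4) = 1/4
check: Δy/Fy = (4) / (16) = 1/4 ✓

α = 1/4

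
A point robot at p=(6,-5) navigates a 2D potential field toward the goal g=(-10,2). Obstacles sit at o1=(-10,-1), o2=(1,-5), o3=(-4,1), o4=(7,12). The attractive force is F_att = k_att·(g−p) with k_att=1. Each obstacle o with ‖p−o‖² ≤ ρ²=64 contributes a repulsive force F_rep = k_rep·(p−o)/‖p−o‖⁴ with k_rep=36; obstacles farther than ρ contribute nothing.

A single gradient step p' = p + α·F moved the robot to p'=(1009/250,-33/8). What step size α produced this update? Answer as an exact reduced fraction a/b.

F_att = 1·(g−p) = 1·(-16,7) = (-16.0000,7.0000)
o1: d²=272 > ρ²=64 → inactive
o2: d²=25 ≤ ρ²=64; F_rep = 36·(5,0)/25² = (0.2880,0.0000)
o3: d²=136 > ρ²=64 → inactive
o4: d²=290 > ρ²=64 → inactive
F = F_att + ΣF_rep = (-15.7120,7.0000)
Δp = p'−p = (-1.9640,0.8750); α = Δx/Fx = (-491/250) / (-1964/125) = 1/8
check: Δy/Fy = (7/8) / (7) = 1/8 ✓

α = 1/8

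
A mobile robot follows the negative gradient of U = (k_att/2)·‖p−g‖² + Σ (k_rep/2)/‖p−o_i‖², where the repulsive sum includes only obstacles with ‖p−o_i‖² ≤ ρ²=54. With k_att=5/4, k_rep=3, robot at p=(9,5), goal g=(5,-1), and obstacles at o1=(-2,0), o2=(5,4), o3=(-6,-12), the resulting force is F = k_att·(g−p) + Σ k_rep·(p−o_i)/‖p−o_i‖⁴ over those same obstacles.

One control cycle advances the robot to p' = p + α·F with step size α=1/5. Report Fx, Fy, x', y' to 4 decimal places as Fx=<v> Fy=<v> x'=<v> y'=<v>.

F_att = 5/4·(g−p) = 5/4·(-4,-6) = (-5.0000,-7.5000)
o1: d²=146 > ρ²=54 → inactive
o2: d²=17 ≤ ρ²=54; F_rep = 3·(4,1)/17² = (0.0415,0.0104)
o3: d²=514 > ρ²=54 → inactive
F = F_att + ΣF_rep = (-4.9585,-7.4896)
p' = p + 1/5·F = (8.0083,3.5021)

Fx=-4.9585 Fy=-7.4896 x'=8.0083 y'=3.5021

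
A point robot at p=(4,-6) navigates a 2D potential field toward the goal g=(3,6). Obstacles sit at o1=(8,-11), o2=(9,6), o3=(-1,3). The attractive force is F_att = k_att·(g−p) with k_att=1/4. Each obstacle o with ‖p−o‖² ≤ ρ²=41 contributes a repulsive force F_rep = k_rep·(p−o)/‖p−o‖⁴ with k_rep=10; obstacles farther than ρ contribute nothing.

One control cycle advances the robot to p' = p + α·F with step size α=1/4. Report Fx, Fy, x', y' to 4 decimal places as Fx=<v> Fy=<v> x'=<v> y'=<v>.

F_att = 1/4·(g−p) = 1/4·(-1,12) = (-0.2500,3.0000)
o1: d²=41 ≤ ρ²=41; F_rep = 10·(-4,5)/41² = (-0.0238,0.0297)
o2: d²=169 > ρ²=41 → inactive
o3: d²=106 > ρ²=41 → inactive
F = F_att + ΣF_rep = (-0.2738,3.0297)
p' = p + 1/4·F = (3.9316,-5.2426)

Fx=-0.2738 Fy=3.0297 x'=3.9316 y'=-5.2426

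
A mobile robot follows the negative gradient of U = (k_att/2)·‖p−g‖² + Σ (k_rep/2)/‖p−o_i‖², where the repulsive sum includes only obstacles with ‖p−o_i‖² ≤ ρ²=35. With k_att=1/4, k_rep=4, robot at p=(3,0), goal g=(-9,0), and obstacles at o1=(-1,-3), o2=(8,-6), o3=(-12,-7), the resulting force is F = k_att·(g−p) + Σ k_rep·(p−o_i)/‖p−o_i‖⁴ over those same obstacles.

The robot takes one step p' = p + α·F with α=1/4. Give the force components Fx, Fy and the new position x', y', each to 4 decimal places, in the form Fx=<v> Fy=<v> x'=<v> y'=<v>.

F_att = 1/4·(g−p) = 1/4·(-12,0) = (-3.0000,0.0000)
o1: d²=25 ≤ ρ²=35; F_rep = 4·(4,3)/25² = (0.0256,0.0192)
o2: d²=61 > ρ²=35 → inactive
o3: d²=274 > ρ²=35 → inactive
F = F_att + ΣF_rep = (-2.9744,0.0192)
p' = p + 1/4·F = (2.2564,0.0048)

Fx=-2.9744 Fy=0.0192 x'=2.2564 y'=0.0048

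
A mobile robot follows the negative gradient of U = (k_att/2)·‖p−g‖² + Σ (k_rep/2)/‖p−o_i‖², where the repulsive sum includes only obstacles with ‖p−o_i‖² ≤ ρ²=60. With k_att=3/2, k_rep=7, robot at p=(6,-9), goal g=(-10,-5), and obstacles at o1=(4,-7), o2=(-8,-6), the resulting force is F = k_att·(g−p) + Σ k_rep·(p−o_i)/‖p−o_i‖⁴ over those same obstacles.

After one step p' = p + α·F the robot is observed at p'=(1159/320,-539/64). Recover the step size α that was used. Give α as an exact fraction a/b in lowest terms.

F_att = 3/2·(g−p) = 3/2·(-16,4) = (-24.0000,6.0000)
o1: d²=8 ≤ ρ²=60; F_rep = 7·(2,-2)/8² = (0.2188,-0.2188)
o2: d²=205 > ρ²=60 → inactive
F = F_att + ΣF_rep = (-23.7812,5.7812)
Δp = p'−p = (-2.3781,0.5781); α = Δx/Fx = (-761/320) / (-761/32) = 1/10
check: Δy/Fy = (37/64) / (185/32) = 1/10 ✓

α = 1/10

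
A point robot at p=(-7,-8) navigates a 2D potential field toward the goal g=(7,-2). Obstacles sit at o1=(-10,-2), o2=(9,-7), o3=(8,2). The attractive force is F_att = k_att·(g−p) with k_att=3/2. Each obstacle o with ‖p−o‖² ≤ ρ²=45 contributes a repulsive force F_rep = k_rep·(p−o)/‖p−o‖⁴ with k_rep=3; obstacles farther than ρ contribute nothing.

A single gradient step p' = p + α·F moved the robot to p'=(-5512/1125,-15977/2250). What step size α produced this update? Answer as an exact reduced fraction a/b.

F_att = 3/2·(g−p) = 3/2·(14,6) = (21.0000,9.0000)
o1: d²=45 ≤ ρ²=45; F_rep = 3·(3,-6)/45² = (0.0044,-0.0089)
o2: d²=257 > ρ²=45 → inactive
o3: d²=325 > ρ²=45 → inactive
F = F_att + ΣF_rep = (21.0044,8.9911)
Δp = p'−p = (2.1004,0.8991); α = Δx/Fx = (2363/1125) / (4726/225) = 1/10
check: Δy/Fy = (2023/2250) / (2023/225) = 1/10 ✓

α = 1/10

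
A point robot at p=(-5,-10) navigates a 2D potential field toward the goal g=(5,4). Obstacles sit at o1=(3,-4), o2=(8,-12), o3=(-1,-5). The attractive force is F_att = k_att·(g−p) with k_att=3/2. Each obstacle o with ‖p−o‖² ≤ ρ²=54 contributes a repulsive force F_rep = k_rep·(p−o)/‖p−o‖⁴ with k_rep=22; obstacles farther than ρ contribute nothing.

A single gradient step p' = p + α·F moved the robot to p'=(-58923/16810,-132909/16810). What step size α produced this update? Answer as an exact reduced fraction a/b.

α = 1/10

F_att = 3/2·(g−p) = 3/2·(10,14) = (15.0000,21.0000)
o1: d²=100 > ρ²=54 → inactive
o2: d²=173 > ρ²=54 → inactive
o3: d²=41 ≤ ρ²=54; F_rep = 22·(-4,-5)/41² = (-0.0523,-0.0654)
F = F_att + ΣF_rep = (14.9477,20.9346)
Δp = p'−p = (1.4948,2.0935); α = Δx/Fx = (25127/16810) / (25127/1681) = 1/10
check: Δy/Fy = (35191/16810) / (35191/1681) = 1/10 ✓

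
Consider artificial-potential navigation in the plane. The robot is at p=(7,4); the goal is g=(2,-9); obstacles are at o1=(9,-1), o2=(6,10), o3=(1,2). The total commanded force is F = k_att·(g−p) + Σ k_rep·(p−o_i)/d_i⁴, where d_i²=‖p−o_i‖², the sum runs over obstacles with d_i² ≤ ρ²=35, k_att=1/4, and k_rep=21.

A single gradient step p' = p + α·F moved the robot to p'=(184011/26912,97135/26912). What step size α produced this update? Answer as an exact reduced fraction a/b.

α = 1/8

F_att = 1/4·(g−p) = 1/4·(-5,-13) = (-1.2500,-3.2500)
o1: d²=29 ≤ ρ²=35; F_rep = 21·(-2,5)/29² = (-0.0499,0.1249)
o2: d²=37 > ρ²=35 → inactive
o3: d²=40 > ρ²=35 → inactive
F = F_att + ΣF_rep = (-1.2999,-3.1251)
Δp = p'−p = (-0.1625,-0.3906); α = Δx/Fx = (-4373/26912) / (-4373/3364) = 1/8
check: Δy/Fy = (-10513/26912) / (-10513/3364) = 1/8 ✓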